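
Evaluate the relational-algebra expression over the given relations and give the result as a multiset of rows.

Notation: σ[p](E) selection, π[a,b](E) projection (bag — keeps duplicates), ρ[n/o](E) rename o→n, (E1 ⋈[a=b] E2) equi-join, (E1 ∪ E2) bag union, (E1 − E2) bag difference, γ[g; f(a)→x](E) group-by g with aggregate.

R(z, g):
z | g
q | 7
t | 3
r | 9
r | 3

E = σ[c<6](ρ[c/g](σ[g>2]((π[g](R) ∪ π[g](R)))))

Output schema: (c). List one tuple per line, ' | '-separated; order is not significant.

Row counts bottom-up:
  R → 4
  π[g](R) → 4
  R → 4
  π[g](R) → 4
  (π[g](R) ∪ π[g](R)) → 8
  σ[g>2]((π[g](R) ∪ π[g](R))) → 8
  ρ[c/g](σ[g>2]((π[g](R) ∪ π[g](R)))) → 8
  σ[c<6](ρ[c/g](σ[g>2]((π[g](R) ∪ π[g](R))))) → 4

== RESULT ==
c
3
3
3
3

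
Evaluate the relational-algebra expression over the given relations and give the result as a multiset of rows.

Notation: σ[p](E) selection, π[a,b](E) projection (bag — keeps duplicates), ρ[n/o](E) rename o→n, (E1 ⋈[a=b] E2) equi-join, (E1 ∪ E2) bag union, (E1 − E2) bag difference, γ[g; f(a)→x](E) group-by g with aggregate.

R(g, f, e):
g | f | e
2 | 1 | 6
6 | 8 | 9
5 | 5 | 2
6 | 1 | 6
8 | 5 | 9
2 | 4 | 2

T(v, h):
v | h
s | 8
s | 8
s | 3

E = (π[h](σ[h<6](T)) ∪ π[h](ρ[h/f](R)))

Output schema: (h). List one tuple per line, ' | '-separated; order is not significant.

Stepwise |·|:
  T → 3
  σ[h<6](T) → 1
  π[h](σ[h<6](T)) → 1
  R → 6
  ρ[h/f](R) → 6
  π[h](ρ[h/f](R)) → 6
  (π[h](σ[h<6](T)) ∪ π[h](ρ[h/f](R))) → 7

== RESULT ==
h
1
1
3
4
5
5
8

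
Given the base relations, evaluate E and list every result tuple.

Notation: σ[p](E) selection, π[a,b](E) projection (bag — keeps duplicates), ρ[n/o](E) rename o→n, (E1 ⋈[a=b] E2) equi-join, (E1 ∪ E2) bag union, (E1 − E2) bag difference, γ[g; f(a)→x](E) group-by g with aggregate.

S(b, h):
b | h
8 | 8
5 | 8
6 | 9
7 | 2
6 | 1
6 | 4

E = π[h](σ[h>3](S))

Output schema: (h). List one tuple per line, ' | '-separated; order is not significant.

Stepwise |·|:
  S → 6
  σ[h>3](S) → 4
  π[h](σ[h>3](S)) → 4

== RESULT ==
h
4
8
8
9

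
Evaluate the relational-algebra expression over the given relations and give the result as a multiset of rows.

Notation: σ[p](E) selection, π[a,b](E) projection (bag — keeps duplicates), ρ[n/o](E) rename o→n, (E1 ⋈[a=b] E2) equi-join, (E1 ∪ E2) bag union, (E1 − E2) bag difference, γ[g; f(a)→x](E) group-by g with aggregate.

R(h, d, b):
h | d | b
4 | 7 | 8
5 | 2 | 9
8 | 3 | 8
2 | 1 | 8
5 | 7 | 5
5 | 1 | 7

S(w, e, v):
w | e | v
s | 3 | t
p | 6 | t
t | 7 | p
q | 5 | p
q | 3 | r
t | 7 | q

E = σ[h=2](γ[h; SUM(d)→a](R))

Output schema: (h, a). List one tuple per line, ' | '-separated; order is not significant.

Subexpression sizes:
  R → 6
  γ[h; SUM(d)→a](R) → 4
  σ[h=2](γ[h; SUM(d)→a](R)) → 1

== RESULT ==
h | a
2 | 1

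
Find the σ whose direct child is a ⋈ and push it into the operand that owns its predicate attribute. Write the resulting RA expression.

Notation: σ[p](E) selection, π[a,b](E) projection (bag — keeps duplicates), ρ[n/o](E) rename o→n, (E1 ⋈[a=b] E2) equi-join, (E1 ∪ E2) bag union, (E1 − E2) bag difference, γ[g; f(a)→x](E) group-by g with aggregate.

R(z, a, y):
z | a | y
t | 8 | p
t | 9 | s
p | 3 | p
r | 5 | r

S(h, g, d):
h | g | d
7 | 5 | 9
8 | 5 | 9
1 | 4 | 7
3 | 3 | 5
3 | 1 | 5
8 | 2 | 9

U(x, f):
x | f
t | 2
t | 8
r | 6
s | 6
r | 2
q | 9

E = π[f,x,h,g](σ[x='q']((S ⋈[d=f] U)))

σ filters on x, owned by the right side.
E' = π[f,x,h,g]((S ⋈[d=f] σ[x='q'](U)))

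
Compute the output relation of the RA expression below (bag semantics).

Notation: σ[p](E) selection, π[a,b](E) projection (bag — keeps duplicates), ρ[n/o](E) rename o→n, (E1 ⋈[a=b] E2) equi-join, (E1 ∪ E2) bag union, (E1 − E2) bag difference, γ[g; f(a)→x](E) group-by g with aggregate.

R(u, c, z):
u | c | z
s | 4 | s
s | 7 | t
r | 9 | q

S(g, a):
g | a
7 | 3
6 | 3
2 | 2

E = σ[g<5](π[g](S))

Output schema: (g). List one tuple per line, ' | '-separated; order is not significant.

Row counts bottom-up:
  S → 3
  π[g](S) → 3
  σ[g<5](π[g](S)) → 1

== RESULT ==
g
2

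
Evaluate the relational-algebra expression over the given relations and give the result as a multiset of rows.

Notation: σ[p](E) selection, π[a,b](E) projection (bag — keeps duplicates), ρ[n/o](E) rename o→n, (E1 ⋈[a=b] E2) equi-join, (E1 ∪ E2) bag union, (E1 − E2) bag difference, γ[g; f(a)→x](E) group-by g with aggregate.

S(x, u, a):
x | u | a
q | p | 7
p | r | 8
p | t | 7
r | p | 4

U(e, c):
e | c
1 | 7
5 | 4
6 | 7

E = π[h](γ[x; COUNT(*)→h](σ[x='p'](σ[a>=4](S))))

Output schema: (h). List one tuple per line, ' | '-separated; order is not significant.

Stepwise |·|:
  S → 4
  σ[a>=4](S) → 4
  σ[x='p'](σ[a>=4](S)) → 2
  γ[x; COUNT(*)→h](σ[x='p'](σ[a>=4](S))) → 1
  π[h](γ[x; COUNT(*)→h](σ[x='p'](σ[a>=4](S)))) → 1

== RESULT ==
h
2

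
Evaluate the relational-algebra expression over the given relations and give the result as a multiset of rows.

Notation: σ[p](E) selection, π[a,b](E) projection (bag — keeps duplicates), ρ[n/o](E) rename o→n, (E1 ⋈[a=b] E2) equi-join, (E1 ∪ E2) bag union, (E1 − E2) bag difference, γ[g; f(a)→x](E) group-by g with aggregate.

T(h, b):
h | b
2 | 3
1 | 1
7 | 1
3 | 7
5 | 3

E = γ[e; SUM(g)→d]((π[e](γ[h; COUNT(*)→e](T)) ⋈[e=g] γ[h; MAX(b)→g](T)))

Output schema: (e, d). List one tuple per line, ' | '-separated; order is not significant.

Stepwise |·|:
  T → 5
  γ[h; COUNT(*)→e](T) → 5
  π[e](γ[h; COUNT(*)→e](T)) → 5
  T → 5
  γ[h; MAX(b)→g](T) → 5
  (π[e](γ[h; COUNT(*)→e](T)) ⋈[e=g] γ[h; MAX(b)→g](T)) → 10
  γ[e; SUM(g)→d]((π[e](γ[h; COUNT(*)→e](T)) ⋈[e=g] γ[h; MAX(b)→g](T))) → 1

== RESULT ==
e | d
1 | 10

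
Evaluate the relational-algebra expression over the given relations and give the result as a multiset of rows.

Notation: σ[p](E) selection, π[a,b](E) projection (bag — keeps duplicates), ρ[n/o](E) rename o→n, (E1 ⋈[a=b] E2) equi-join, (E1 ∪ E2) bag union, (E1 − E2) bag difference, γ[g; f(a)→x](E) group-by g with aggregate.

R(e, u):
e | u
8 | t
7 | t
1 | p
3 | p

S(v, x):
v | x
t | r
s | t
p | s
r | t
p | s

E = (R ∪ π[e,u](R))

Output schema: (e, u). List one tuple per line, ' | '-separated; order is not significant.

Subexpression sizes:
  R → 4
  R → 4
  π[e,u](R) → 4
  (R ∪ π[e,u](R)) → 8

== RESULT ==
e | u
1 | p
1 | p
3 | p
3 | p
7 | t
7 | t
8 | t
8 | t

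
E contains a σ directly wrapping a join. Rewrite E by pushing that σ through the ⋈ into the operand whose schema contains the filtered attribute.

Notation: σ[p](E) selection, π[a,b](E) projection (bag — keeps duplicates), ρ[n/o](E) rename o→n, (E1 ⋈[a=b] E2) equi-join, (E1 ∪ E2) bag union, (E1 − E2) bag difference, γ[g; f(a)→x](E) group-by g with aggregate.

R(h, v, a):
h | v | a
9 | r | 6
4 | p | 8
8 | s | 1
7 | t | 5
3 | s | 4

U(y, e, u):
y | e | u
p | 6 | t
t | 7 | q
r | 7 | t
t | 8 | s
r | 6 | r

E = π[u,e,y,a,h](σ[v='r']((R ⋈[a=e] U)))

σ filters on v, owned by the left side.
E' = π[u,e,y,a,h]((σ[v='r'](R) ⋈[a=e] U))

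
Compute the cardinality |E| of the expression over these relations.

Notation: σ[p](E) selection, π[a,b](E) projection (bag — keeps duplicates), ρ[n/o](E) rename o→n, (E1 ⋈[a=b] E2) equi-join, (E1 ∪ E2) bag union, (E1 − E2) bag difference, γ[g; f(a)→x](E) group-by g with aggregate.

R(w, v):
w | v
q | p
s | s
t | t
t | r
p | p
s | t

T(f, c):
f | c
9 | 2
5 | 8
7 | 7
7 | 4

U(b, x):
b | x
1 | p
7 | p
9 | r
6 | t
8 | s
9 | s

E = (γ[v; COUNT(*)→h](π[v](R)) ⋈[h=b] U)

Row counts bottom-up:
  R → 6
  π[v](R) → 6
  γ[v; COUNT(*)→h](π[v](R)) → 4
  U → 6
  (γ[v; COUNT(*)→h](π[v](R)) ⋈[h=b] U) → 2

|E| = 2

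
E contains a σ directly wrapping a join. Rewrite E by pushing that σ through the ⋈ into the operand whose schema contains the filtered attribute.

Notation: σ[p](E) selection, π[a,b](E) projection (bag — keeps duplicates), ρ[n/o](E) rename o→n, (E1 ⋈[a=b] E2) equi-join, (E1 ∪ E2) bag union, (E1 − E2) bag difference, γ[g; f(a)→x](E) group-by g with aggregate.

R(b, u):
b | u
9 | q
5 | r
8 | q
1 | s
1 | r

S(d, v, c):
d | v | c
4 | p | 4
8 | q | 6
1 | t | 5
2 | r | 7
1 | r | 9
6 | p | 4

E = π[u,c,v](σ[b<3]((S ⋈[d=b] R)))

σ filters on b, owned by the right side.
E' = π[u,c,v]((S ⋈[d=b] σ[b<3](R)))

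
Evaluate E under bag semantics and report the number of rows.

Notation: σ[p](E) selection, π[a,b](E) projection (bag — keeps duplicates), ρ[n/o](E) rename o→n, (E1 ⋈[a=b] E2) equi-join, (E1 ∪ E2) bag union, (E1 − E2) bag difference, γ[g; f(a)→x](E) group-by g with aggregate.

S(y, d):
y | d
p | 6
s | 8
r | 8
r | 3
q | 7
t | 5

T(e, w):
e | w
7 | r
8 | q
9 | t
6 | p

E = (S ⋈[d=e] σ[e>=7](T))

Stepwise |·|:
  S → 6
  T → 4
  σ[e>=7](T) → 3
  (S ⋈[d=e] σ[e>=7](T)) → 3

|E| = 3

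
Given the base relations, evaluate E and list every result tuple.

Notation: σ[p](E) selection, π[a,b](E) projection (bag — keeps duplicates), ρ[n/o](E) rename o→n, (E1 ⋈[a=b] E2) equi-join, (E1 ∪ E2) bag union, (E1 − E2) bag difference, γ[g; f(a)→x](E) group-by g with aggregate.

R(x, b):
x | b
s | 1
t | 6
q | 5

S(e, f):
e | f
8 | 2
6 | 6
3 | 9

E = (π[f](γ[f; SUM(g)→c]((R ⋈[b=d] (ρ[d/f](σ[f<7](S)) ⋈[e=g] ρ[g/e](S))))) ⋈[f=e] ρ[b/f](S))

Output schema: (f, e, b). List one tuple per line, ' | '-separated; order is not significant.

Row counts bottom-up:
  R → 3
  S → 3
  σ[f<7](S) → 2
  ρ[d/f](σ[f<7](S)) → 2
  S → 3
  ρ[g/e](S) → 3
  (ρ[d/f](σ[f<7](S)) ⋈[e=g] ρ[g/e](S)) → 2
  (R ⋈[b=d] (ρ[d/f](σ[f<7](S)) ⋈[e=g] ρ[g/e](S))) → 1
  γ[f; SUM(g)→c]((R ⋈[b=d] (ρ[d/f](σ[f<7](S)) ⋈[e=g] ρ[g/e](S)))) → 1
  π[f](γ[f; SUM(g)→c]((R ⋈[b=d] (ρ[d/f](σ[f<7](S)) ⋈[e=g] ρ[g/e](S))))) → 1
  S → 3
  ρ[b/f](S) → 3
  (π[f](γ[f; SUM(g)→c]((R ⋈[b=d] (ρ[d/f](σ[f<7](S)) ⋈[e=g] ρ[g/e](S))))) ⋈[f=e] ρ[b/f](S)) → 1

== RESULT ==
f | e | b
6 | 6 | 6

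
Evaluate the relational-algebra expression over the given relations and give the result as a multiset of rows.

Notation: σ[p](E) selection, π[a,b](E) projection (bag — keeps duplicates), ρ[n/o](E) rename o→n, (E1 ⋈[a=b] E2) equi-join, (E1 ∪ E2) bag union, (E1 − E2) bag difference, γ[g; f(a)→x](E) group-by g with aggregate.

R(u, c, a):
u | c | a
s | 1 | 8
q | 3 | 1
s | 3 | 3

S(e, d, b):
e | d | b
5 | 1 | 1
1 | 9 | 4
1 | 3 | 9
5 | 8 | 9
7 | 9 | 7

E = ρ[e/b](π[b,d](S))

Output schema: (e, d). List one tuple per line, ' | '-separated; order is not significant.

Subexpression sizes:
  S → 5
  π[b,d](S) → 5
  ρ[e/b](π[b,d](S)) → 5

== RESULT ==
e | d
1 | 1
4 | 9
7 | 9
9 | 3
9 | 8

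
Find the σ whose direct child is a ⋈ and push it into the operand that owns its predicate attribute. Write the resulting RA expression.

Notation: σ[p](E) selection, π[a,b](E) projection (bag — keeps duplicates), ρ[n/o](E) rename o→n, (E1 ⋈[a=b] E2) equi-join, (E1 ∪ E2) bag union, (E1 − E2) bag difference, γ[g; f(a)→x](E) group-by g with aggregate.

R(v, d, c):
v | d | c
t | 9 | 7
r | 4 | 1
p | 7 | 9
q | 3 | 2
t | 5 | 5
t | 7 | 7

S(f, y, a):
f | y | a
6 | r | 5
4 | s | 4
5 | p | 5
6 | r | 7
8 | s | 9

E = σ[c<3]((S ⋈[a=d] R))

σ filters on c, owned by the right side.
E' = (S ⋈[a=d] σ[c<3](R))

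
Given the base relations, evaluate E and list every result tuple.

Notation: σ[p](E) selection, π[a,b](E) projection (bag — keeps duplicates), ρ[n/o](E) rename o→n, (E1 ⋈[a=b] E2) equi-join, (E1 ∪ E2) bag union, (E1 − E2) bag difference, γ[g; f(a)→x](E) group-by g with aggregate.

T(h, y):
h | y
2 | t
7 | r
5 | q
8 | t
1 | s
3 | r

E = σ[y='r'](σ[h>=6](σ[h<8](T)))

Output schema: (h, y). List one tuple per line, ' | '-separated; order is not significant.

Stepwise |·|:
  T → 6
  σ[h<8](T) → 5
  σ[h>=6](σ[h<8](T)) → 1
  σ[y='r'](σ[h>=6](σ[h<8](T))) → 1

== RESULT ==
h | y
7 | r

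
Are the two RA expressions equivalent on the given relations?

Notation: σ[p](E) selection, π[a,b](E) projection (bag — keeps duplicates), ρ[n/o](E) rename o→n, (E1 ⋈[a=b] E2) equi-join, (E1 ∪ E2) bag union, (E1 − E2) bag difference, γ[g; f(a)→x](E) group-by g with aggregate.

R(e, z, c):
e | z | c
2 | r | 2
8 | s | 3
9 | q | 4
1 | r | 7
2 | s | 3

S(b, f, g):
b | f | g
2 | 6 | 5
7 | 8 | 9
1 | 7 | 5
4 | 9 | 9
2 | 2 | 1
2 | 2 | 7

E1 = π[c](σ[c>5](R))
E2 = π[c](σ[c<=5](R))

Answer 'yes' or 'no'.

E1 per-node cardinality:
  R → 5
  σ[c>5](R) → 1
  π[c](σ[c>5](R)) → 1
E2 per-node cardinality:
  R → 5
  σ[c<=5](R) → 4
  π[c](σ[c<=5](R)) → 4

E1 result:
c
7
E2 result:
c
2
3
3
4
Witness: (7,) appears 1× in E1 but 0× in E2.

no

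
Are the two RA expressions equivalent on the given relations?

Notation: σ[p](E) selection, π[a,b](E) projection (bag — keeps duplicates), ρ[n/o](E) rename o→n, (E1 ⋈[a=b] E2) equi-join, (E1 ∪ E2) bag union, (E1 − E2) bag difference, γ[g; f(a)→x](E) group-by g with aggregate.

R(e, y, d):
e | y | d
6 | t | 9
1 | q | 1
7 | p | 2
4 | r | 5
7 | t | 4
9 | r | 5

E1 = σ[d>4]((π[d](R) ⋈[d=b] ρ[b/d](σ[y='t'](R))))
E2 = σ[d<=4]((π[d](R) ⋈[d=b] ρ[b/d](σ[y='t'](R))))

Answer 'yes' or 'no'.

E1 row counts bottom-up:
  R → 6
  π[d](R) → 6
  R → 6
  σ[y='t'](R) → 2
  ρ[b/d](σ[y='t'](R)) → 2
  (π[d](R) ⋈[d=b] ρ[b/d](σ[y='t'](R))) → 2
  σ[d>4]((π[d](R) ⋈[d=b] ρ[b/d](σ[y='t'](R)))) → 1
E2 row counts bottom-up:
  R → 6
  π[d](R) → 6
  R → 6
  σ[y='t'](R) → 2
  ρ[b/d](σ[y='t'](R)) → 2
  (π[d](R) ⋈[d=b] ρ[b/d](σ[y='t'](R))) → 2
  σ[d<=4]((π[d](R) ⋈[d=b] ρ[b/d](σ[y='t'](R)))) → 1

E1 result:
d | e | y | b
9 | 6 | t | 9
E2 result:
d | e | y | b
4 | 7 | t | 4
Witness: (9, 6, 't', 9) appears 1× in E1 but 0× in E2.

no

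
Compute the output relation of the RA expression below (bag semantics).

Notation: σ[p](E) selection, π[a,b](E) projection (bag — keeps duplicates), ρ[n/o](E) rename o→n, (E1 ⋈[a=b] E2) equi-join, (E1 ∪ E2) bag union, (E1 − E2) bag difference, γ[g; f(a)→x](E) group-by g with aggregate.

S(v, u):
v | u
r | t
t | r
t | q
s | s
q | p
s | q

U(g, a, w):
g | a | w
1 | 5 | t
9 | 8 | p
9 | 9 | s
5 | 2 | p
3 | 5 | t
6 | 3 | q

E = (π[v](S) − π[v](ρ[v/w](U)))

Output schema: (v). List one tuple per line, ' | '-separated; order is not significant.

Subexpression sizes:
  S → 6
  π[v](S) → 6
  U → 6
  ρ[v/w](U) → 6
  π[v](ρ[v/w](U)) → 6
  (π[v](S) − π[v](ρ[v/w](U))) → 2

== RESULT ==
v
r
s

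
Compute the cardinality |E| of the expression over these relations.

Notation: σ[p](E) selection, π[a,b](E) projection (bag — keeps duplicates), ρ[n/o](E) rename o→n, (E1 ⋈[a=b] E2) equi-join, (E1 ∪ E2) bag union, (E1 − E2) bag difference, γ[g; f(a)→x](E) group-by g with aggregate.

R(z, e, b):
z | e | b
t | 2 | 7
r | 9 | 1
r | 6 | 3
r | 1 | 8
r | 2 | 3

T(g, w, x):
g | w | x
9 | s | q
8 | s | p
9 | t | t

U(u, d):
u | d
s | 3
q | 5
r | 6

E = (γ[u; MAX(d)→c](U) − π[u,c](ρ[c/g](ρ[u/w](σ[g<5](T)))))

Subexpression sizes:
  U → 3
  γ[u; MAX(d)→c](U) → 3
  T → 3
  σ[g<5](T) → 0
  ρ[u/w](σ[g<5](T)) → 0
  ρ[c/g](ρ[u/w](σ[g<5](T))) → 0
  π[u,c](ρ[c/g](ρ[u/w](σ[g<5](T)))) → 0
  (γ[u; MAX(d)→c](U) − π[u,c](ρ[c/g](ρ[u/w](σ[g<5](T))))) → 3

|E| = 3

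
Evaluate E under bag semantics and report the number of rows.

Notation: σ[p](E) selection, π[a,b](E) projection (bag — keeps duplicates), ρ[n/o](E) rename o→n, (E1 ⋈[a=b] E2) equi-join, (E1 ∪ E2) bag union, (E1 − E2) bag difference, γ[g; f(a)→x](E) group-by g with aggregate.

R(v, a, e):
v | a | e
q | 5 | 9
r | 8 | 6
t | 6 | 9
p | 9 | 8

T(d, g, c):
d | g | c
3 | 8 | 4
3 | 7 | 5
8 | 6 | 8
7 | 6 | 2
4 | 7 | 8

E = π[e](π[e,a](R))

Subexpression sizes:
  R → 4
  π[e,a](R) → 4
  π[e](π[e,a](R)) → 4

|E| = 4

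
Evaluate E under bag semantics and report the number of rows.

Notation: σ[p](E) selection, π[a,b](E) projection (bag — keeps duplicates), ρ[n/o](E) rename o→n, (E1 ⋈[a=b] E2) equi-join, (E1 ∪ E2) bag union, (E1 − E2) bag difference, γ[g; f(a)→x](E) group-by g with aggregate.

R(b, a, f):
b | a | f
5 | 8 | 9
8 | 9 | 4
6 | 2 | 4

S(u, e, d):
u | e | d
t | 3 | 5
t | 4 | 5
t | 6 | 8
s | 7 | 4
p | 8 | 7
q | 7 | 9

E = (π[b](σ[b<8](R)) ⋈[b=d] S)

Per-node cardinality:
  R → 3
  σ[b<8](R) → 2
  π[b](σ[b<8](R)) → 2
  S → 6
  (π[b](σ[b<8](R)) ⋈[b=d] S) → 2

|E| = 2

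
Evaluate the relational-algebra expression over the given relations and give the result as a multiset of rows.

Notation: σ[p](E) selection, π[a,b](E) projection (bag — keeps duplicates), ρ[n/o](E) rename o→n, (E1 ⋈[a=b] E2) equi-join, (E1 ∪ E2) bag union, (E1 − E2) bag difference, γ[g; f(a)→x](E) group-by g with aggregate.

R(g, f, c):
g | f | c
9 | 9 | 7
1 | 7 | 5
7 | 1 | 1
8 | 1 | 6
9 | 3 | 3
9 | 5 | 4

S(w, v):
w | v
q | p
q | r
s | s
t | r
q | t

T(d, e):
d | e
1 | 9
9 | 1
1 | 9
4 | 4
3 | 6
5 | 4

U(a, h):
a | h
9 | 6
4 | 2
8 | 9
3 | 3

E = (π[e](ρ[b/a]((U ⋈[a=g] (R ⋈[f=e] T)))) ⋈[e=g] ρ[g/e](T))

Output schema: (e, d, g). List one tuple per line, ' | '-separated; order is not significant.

Stepwise |·|:
  U → 4
  R → 6
  T → 6
  (R ⋈[f=e] T) → 4
  (U ⋈[a=g] (R ⋈[f=e] T)) → 3
  ρ[b/a]((U ⋈[a=g] (R ⋈[f=e] T))) → 3
  π[e](ρ[b/a]((U ⋈[a=g] (R ⋈[f=e] T)))) → 3
  T → 6
  ρ[g/e](T) → 6
  (π[e](ρ[b/a]((U ⋈[a=g] (R ⋈[f=e] T)))) ⋈[e=g] ρ[g/e](T)) → 5

== RESULT ==
e | d | g
1 | 9 | 1
9 | 1 | 9
9 | 1 | 9
9 | 1 | 9
9 | 1 | 9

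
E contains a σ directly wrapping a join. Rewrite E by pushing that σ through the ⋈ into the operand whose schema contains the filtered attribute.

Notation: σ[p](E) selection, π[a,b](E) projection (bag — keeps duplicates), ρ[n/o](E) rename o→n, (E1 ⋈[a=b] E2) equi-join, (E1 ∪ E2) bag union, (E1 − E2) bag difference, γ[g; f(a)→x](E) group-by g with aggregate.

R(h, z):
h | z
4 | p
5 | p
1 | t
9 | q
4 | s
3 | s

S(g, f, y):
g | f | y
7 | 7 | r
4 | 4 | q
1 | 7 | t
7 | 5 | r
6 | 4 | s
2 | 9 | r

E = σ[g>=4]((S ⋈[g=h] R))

σ filters on g, owned by the left side.
E' = (σ[g>=4](S) ⋈[g=h] R)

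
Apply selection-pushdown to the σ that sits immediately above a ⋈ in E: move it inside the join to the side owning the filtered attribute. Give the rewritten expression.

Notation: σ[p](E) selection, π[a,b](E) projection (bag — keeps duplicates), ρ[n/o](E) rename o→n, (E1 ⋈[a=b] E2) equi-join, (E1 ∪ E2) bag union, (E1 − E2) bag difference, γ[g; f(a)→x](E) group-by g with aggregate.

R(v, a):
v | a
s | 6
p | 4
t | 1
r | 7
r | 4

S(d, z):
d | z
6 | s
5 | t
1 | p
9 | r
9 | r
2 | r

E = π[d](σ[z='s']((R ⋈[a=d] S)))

σ filters on z, owned by the right side.
E' = π[d]((R ⋈[a=d] σ[z='s'](S)))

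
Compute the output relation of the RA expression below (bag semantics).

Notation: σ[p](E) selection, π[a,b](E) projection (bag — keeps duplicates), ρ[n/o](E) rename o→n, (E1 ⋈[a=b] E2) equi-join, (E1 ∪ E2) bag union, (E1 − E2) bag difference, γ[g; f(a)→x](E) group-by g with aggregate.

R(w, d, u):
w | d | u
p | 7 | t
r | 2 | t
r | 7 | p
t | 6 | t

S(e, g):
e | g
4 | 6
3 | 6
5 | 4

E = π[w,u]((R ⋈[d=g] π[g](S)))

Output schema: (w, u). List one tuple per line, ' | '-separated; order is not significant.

Per-node cardinality:
  R → 4
  S → 3
  π[g](S) → 3
  (R ⋈[d=g] π[g](S)) → 2
  π[w,u]((R ⋈[d=g] π[g](S))) → 2

== RESULT ==
w | u
t | t
t | t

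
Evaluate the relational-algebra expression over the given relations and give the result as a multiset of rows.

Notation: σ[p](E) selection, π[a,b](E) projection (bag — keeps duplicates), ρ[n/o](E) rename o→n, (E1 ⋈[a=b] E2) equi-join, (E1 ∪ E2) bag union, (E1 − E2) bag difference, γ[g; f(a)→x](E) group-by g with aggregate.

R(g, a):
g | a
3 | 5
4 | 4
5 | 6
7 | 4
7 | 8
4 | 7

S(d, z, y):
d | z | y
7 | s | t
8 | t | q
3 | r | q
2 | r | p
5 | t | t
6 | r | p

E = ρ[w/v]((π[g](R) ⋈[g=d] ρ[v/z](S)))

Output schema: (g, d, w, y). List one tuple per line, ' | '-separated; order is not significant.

Subexpression sizes:
  R → 6
  π[g](R) → 6
  S → 6
  ρ[v/z](S) → 6
  (π[g](R) ⋈[g=d] ρ[v/z](S)) → 4
  ρ[w/v]((π[g](R) ⋈[g=d] ρ[v/z](S))) → 4

== RESULT ==
g | d | w | y
3 | 3 | r | q
5 | 5 | t | t
7 | 7 | s | t
7 | 7 | s | t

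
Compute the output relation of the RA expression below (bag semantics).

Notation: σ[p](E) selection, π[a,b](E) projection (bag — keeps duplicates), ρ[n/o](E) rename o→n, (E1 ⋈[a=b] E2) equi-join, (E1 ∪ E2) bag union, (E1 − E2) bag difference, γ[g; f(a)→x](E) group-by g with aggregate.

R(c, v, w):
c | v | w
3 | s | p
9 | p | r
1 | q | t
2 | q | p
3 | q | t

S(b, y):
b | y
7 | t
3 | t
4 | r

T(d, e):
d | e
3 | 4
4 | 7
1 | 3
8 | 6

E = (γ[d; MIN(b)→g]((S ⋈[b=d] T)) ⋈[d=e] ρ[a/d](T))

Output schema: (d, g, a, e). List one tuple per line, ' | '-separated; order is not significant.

Stepwise |·|:
  S → 3
  T → 4
  (S ⋈[b=d] T) → 2
  γ[d; MIN(b)→g]((S ⋈[b=d] T)) → 2
  T → 4
  ρ[a/d](T) → 4
  (γ[d; MIN(b)→g]((S ⋈[b=d] T)) ⋈[d=e] ρ[a/d](T)) → 2

== RESULT ==
d | g | a | e
3 | 3 | 1 | 3
4 | 4 | 3 | 4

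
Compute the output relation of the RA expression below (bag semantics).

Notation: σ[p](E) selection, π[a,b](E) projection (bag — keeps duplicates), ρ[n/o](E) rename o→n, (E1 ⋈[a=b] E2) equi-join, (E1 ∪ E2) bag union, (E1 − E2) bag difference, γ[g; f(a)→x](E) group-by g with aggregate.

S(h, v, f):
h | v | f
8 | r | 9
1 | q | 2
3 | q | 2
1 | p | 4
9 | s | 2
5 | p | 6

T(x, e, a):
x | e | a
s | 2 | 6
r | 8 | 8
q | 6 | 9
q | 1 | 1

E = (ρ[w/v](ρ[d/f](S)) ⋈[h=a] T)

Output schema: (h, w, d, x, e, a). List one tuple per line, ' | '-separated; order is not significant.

Stepwise |·|:
  S → 6
  ρ[d/f](S) → 6
  ρ[w/v](ρ[d/f](S)) → 6
  T → 4
  (ρ[w/v](ρ[d/f](S)) ⋈[h=a] T) → 4

== RESULT ==
h | w | d | x | e | a
1 | p | 4 | q | 1 | 1
1 | q | 2 | q | 1 | 1
8 | r | 9 | r | 8 | 8
9 | s | 2 | q | 6 | 9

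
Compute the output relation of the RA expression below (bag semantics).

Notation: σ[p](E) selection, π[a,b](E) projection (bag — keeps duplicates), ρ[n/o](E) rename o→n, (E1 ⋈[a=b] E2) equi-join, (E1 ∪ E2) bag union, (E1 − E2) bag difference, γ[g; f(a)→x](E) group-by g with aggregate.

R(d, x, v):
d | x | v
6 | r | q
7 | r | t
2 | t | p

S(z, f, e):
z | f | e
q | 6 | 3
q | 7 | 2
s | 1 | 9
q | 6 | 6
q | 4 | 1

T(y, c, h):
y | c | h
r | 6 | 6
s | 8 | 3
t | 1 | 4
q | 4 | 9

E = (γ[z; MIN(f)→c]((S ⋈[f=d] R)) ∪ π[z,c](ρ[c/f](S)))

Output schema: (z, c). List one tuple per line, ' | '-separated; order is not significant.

Per-node cardinality:
  S → 5
  R → 3
  (S ⋈[f=d] R) → 3
  γ[z; MIN(f)→c]((S ⋈[f=d] R)) → 1
  S → 5
  ρ[c/f](S) → 5
  π[z,c](ρ[c/f](S)) → 5
  (γ[z; MIN(f)→c]((S ⋈[f=d] R)) ∪ π[z,c](ρ[c/f](S))) → 6

== RESULT ==
z | c
q | 4
q | 6
q | 6
q | 6
q | 7
s | 1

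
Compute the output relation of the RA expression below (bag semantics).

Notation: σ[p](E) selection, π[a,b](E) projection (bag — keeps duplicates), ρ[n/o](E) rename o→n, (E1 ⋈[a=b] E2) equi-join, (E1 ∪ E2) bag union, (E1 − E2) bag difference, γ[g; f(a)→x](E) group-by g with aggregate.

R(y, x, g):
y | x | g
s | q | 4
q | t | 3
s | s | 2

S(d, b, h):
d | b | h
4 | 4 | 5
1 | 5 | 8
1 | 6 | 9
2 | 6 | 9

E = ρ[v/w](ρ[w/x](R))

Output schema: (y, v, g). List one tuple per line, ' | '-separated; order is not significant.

Subexpression sizes:
  R → 3
  ρ[w/x](R) → 3
  ρ[v/w](ρ[w/x](R)) → 3

== RESULT ==
y | v | g
q | t | 3
s | q | 4
s | s | 2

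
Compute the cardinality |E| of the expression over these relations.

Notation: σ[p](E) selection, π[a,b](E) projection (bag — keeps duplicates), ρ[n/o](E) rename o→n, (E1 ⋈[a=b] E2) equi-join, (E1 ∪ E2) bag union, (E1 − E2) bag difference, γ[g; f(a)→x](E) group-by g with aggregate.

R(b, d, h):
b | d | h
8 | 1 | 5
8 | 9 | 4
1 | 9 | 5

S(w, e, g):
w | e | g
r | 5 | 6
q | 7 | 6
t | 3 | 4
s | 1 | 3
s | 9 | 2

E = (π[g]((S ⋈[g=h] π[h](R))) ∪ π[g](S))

Subexpression sizes:
  S → 5
  R → 3
  π[h](R) → 3
  (S ⋈[g=h] π[h](R)) → 1
  π[g]((S ⋈[g=h] π[h](R))) → 1
  S → 5
  π[g](S) → 5
  (π[g]((S ⋈[g=h] π[h](R))) ∪ π[g](S)) → 6

|E| = 6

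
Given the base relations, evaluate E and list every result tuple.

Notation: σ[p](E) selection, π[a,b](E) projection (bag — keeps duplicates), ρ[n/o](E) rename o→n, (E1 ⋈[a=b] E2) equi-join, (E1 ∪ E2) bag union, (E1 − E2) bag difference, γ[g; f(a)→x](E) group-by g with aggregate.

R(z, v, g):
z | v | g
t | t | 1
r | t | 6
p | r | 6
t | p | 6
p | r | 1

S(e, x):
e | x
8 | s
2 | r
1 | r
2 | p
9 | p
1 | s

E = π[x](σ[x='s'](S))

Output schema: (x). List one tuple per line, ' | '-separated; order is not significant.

Row counts bottom-up:
  S → 6
  σ[x='s'](S) → 2
  π[x](σ[x='s'](S)) → 2

== RESULT ==
x
s
s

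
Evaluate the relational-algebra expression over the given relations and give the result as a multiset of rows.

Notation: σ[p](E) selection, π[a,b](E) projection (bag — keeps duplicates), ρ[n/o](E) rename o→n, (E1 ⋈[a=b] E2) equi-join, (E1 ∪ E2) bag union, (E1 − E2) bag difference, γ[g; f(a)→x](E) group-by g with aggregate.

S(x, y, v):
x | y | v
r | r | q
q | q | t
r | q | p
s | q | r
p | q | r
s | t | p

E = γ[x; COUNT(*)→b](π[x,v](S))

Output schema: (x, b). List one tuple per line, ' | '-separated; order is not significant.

Stepwise |·|:
  S → 6
  π[x,v](S) → 6
  γ[x; COUNT(*)→b](π[x,v](S)) → 4

== RESULT ==
x | b
p | 1
q | 1
r | 2
s | 2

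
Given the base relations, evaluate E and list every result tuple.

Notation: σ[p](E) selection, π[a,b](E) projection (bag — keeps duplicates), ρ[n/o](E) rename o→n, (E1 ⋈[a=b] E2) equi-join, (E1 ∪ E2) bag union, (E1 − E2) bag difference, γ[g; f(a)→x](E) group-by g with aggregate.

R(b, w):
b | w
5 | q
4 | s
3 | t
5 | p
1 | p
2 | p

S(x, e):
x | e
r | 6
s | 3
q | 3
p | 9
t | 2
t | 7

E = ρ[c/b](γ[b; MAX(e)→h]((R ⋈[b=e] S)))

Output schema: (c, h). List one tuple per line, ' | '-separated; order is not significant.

Stepwise |·|:
  R → 6
  S → 6
  (R ⋈[b=e] S) → 3
  γ[b; MAX(e)→h]((R ⋈[b=e] S)) → 2
  ρ[c/b](γ[b; MAX(e)→h]((R ⋈[b=e] S))) → 2

== RESULT ==
c | h
2 | 2
3 | 3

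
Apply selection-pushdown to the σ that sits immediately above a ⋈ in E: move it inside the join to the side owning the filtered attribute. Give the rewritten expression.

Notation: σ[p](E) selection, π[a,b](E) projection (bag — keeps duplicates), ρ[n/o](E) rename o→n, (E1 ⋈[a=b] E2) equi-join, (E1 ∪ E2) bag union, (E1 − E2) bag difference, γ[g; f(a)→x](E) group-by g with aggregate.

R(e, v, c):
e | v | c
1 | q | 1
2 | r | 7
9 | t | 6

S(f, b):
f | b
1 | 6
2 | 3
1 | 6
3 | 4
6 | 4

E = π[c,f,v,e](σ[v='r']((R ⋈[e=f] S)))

σ filters on v, owned by the left side.
E' = π[c,f,v,e]((σ[v='r'](R) ⋈[e=f] S))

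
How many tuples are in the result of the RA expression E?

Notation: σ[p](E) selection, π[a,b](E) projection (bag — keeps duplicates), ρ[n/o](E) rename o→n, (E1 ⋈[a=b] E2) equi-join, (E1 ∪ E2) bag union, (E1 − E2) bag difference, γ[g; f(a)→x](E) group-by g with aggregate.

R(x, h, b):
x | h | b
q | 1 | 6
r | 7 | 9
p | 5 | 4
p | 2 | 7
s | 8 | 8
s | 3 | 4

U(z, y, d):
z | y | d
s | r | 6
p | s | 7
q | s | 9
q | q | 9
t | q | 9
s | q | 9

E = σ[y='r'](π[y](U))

Stepwise |·|:
  U → 6
  π[y](U) → 6
  σ[y='r'](π[y](U)) → 1

|E| = 1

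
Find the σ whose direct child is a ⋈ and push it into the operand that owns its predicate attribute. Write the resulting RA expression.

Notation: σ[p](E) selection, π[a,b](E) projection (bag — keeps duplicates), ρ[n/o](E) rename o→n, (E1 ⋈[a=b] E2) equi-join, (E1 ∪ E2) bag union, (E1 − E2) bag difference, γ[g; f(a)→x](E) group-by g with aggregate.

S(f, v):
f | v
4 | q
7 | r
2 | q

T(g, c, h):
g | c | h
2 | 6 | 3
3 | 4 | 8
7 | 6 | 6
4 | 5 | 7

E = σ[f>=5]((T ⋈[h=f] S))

σ filters on f, owned by the right side.
E' = (T ⋈[h=f] σ[f>=5](S))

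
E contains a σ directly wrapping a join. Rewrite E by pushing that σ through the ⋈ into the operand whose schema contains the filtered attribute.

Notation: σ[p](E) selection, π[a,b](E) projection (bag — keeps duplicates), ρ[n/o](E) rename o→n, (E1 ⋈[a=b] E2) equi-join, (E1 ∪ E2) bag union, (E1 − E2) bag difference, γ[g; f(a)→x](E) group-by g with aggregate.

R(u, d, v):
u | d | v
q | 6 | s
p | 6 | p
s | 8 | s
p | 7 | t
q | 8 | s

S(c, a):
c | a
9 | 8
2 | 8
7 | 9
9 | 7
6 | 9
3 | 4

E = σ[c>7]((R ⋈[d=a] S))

σ filters on c, owned by the right side.
E' = (R ⋈[d=a] σ[c>7](S))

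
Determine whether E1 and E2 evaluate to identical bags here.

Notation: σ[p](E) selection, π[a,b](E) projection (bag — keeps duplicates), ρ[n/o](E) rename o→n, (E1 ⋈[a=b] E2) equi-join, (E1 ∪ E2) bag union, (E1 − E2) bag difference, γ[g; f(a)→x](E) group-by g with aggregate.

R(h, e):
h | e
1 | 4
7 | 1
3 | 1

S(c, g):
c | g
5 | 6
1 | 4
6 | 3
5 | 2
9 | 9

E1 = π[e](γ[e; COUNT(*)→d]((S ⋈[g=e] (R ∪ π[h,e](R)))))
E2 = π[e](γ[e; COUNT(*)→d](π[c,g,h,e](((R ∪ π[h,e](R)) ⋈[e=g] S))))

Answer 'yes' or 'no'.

E1 row counts bottom-up:
  S → 5
  R → 3
  R → 3
  π[h,e](R) → 3
  (R ∪ π[h,e](R)) → 6
  (S ⋈[g=e] (R ∪ π[h,e](R))) → 2
  γ[e; COUNT(*)→d]((S ⋈[g=e] (R ∪ π[h,e](R)))) → 1
  π[e](γ[e; COUNT(*)→d]((S ⋈[g=e] (R ∪ π[h,e](R))))) → 1
E2 row counts bottom-up:
  R → 3
  R → 3
  π[h,e](R) → 3
  (R ∪ π[h,e](R)) → 6
  S → 5
  ((R ∪ π[h,e](R)) ⋈[e=g] S) → 2
  π[c,g,h,e](((R ∪ π[h,e](R)) ⋈[e=g] S)) → 2
  γ[e; COUNT(*)→d](π[c,g,h,e](((R ∪ π[h,e](R)) ⋈[e=g] S))) → 1
  π[e](γ[e; COUNT(*)→d](π[c,g,h,e](((R ∪ π[h,e](R)) ⋈[e=g] S)))) → 1

E1 and E2 produce the same multiset:
e
4

yes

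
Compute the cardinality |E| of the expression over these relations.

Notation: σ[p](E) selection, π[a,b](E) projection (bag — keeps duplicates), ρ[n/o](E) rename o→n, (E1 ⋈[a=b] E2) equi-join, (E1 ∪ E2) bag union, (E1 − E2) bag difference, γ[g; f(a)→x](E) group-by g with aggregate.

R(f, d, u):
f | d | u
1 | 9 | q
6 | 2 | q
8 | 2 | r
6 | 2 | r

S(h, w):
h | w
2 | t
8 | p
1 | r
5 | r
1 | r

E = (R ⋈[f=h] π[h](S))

Per-node cardinality:
  R → 4
  S → 5
  π[h](S) → 5
  (R ⋈[f=h] π[h](S)) → 3

|E| = 3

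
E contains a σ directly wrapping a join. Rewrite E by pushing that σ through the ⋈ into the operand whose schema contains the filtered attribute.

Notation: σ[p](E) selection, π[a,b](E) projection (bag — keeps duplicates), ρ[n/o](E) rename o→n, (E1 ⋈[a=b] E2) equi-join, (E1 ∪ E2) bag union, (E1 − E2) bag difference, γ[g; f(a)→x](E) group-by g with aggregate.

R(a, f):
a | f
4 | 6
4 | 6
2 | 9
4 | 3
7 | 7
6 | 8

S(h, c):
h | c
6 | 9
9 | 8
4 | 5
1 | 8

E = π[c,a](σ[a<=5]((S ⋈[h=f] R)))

σ filters on a, owned by the right side.
E' = π[c,a]((S ⋈[h=f] σ[a<=5](R)))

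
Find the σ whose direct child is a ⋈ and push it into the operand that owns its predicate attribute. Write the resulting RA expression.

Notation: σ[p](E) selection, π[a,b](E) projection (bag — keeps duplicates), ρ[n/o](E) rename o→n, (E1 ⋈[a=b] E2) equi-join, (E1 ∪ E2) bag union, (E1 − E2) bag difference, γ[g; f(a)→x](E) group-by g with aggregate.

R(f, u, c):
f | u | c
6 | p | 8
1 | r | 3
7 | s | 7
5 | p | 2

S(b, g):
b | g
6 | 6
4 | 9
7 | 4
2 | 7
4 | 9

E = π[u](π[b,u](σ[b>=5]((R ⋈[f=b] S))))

σ filters on b, owned by the right side.
E' = π[u](π[b,u]((R ⋈[f=b] σ[b>=5](S))))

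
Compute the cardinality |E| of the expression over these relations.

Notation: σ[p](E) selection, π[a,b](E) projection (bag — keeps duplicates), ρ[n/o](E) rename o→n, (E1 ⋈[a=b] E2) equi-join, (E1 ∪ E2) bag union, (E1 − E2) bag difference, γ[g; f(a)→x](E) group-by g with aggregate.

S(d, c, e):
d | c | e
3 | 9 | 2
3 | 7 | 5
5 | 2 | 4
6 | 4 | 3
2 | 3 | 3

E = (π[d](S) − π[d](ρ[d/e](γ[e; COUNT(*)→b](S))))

Subexpression sizes:
  S → 5
  π[d](S) → 5
  S → 5
  γ[e; COUNT(*)→b](S) → 4
  ρ[d/e](γ[e; COUNT(*)→b](S)) → 4
  π[d](ρ[d/e](γ[e; COUNT(*)→b](S))) → 4
  (π[d](S) − π[d](ρ[d/e](γ[e; COUNT(*)→b](S)))) → 2

|E| = 2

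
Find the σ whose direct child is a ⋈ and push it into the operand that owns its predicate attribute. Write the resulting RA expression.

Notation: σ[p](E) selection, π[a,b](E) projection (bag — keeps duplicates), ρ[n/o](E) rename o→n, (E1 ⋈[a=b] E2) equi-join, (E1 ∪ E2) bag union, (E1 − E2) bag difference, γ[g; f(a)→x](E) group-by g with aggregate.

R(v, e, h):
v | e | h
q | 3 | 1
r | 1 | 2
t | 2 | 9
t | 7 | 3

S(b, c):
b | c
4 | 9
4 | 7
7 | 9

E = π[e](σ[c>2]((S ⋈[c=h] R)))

σ filters on c, owned by the left side.
E' = π[e]((σ[c>2](S) ⋈[c=h] R))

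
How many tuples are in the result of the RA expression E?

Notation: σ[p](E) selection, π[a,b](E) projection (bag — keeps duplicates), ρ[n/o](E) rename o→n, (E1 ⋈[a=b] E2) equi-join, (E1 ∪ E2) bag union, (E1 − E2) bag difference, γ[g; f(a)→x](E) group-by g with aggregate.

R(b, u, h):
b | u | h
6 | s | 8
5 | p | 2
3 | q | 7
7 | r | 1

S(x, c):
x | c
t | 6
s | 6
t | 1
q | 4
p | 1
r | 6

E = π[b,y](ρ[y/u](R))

Subexpression sizes:
  R → 4
  ρ[y/u](R) → 4
  π[b,y](ρ[y/u](R)) → 4

|E| = 4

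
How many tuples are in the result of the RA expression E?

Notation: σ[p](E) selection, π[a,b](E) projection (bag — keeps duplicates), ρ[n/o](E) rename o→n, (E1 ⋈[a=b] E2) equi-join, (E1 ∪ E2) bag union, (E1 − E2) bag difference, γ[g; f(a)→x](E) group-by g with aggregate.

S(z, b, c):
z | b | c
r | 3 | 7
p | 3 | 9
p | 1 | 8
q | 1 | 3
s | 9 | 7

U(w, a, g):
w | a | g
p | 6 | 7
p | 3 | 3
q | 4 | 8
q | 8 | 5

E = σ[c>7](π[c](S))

Row counts bottom-up:
  S → 5
  π[c](S) → 5
  σ[c>7](π[c](S)) → 2

|E| = 2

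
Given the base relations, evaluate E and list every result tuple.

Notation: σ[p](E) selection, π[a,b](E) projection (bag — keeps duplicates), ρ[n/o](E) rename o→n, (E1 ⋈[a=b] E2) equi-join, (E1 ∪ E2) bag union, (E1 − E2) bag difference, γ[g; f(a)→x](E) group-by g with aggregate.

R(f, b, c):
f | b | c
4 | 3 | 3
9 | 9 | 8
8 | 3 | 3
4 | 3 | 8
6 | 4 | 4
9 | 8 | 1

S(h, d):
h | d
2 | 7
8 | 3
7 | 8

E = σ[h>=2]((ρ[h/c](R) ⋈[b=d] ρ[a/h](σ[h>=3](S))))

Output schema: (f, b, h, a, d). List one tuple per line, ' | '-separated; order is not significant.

Subexpression sizes:
  R → 6
  ρ[h/c](R) → 6
  S → 3
  σ[h>=3](S) → 2
  ρ[a/h](σ[h>=3](S)) → 2
  (ρ[h/c](R) ⋈[b=d] ρ[a/h](σ[h>=3](S))) → 4
  σ[h>=2]((ρ[h/c](R) ⋈[b=d] ρ[a/h](σ[h>=3](S)))) → 3

== RESULT ==
f | b | h | a | d
4 | 3 | 3 | 8 | 3
4 | 3 | 8 | 8 | 3
8 | 3 | 3 | 8 | 3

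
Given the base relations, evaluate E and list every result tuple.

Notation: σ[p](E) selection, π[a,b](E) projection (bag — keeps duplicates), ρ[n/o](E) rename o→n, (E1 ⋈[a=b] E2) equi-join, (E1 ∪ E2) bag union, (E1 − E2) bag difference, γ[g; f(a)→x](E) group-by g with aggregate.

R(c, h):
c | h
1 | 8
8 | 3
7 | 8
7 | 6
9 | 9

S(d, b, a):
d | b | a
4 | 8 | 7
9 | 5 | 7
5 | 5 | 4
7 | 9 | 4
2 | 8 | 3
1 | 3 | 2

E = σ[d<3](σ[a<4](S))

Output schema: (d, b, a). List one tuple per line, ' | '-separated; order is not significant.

Stepwise |·|:
  S → 6
  σ[a<4](S) → 2
  σ[d<3](σ[a<4](S)) → 2

== RESULT ==
d | b | a
1 | 3 | 2
2 | 8 | 3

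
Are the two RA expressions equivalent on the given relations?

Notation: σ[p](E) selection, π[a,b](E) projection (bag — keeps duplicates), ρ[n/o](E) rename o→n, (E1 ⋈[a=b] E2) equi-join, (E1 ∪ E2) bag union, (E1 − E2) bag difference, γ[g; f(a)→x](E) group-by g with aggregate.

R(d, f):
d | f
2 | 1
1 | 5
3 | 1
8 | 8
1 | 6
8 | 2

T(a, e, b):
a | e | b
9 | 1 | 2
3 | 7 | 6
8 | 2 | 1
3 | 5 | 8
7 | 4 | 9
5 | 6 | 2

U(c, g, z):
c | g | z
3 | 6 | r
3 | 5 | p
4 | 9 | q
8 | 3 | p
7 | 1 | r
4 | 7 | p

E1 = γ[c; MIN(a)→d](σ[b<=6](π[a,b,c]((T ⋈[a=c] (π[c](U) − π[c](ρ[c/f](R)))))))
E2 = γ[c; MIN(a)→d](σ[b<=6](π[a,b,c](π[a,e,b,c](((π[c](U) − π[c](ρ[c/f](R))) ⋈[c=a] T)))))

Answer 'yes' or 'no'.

E1 row counts bottom-up:
  T → 6
  U → 6
  π[c](U) → 6
  R → 6
  ρ[c/f](R) → 6
  π[c](ρ[c/f](R)) → 6
  (π[c](U) − π[c](ρ[c/f](R))) → 5
  (T ⋈[a=c] (π[c](U) − π[c](ρ[c/f](R)))) → 5
  π[a,b,c]((T ⋈[a=c] (π[c](U) − π[c](ρ[c/f](R))))) → 5
  σ[b<=6](π[a,b,c]((T ⋈[a=c] (π[c](U) − π[c](ρ[c/f](R)))))) → 2
  γ[c; MIN(a)→d](σ[b<=6](π[a,b,c]((T ⋈[a=c] (π[c](U) − π[c](ρ[c/f](R))))))) → 1
E2 row counts bottom-up:
  U → 6
  π[c](U) → 6
  R → 6
  ρ[c/f](R) → 6
  π[c](ρ[c/f](R)) → 6
  (π[c](U) − π[c](ρ[c/f](R))) → 5
  T → 6
  ((π[c](U) − π[c](ρ[c/f](R))) ⋈[c=a] T) → 5
  π[a,e,b,c](((π[c](U) − π[c](ρ[c/f](R))) ⋈[c=a] T)) → 5
  π[a,b,c](π[a,e,b,c](((π[c](U) − π[c](ρ[c/f](R))) ⋈[c=a] T))) → 5
  σ[b<=6](π[a,b,c](π[a,e,b,c](((π[c](U) − π[c](ρ[c/f](R))) ⋈[c=a] T)))) → 2
  γ[c; MIN(a)→d](σ[b<=6](π[a,b,c](π[a,e,b,c](((π[c](U) − π[c](ρ[c/f](R))) ⋈[c=a] T))))) → 1

E1 and E2 produce the same multiset:
c | d
3 | 3

yes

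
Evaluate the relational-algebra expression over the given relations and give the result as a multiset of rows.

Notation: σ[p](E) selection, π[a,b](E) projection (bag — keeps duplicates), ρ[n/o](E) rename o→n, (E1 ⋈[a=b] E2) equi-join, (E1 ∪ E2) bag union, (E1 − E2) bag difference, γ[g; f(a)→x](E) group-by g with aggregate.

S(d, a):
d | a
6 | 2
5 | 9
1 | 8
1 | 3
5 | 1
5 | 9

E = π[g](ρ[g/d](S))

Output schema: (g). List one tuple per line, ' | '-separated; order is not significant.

Row counts bottom-up:
  S → 6
  ρ[g/d](S) → 6
  π[g](ρ[g/d](S)) → 6

== RESULT ==
g
1
1
5
5
5
6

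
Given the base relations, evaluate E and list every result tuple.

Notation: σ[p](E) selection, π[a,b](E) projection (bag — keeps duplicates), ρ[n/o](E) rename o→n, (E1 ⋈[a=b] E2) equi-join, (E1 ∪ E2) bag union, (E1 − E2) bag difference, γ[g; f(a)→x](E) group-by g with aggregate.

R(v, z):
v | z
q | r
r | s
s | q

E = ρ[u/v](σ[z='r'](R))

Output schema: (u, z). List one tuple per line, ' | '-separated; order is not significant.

Subexpression sizes:
  R → 3
  σ[z='r'](R) → 1
  ρ[u/v](σ[z='r'](R)) → 1

== RESULT ==
u | z
q | r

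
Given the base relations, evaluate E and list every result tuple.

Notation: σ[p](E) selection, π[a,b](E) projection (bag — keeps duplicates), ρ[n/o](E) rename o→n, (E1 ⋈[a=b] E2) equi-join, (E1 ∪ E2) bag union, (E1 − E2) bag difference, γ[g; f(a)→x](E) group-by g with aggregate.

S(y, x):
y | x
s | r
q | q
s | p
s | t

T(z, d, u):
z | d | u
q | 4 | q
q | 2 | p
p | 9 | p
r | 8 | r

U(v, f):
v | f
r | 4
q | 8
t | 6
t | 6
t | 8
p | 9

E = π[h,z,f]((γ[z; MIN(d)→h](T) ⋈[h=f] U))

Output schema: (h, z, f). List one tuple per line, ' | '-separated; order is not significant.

Stepwise |·|:
  T → 4
  γ[z; MIN(d)→h](T) → 3
  U → 6
  (γ[z; MIN(d)→h](T) ⋈[h=f] U) → 3
  π[h,z,f]((γ[z; MIN(d)→h](T) ⋈[h=f] U)) → 3

== RESULT ==
h | z | f
8 | r | 8
8 | r | 8
9 | p | 9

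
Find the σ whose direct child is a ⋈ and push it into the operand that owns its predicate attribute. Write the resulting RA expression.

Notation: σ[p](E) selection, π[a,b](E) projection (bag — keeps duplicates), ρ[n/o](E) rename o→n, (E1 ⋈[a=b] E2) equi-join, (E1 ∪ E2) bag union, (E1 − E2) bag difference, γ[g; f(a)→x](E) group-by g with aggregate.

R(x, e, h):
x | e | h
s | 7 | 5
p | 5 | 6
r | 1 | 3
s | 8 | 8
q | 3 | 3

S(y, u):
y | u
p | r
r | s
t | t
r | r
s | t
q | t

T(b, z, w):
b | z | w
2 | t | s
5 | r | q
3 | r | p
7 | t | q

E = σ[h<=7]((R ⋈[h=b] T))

σ filters on h, owned by the left side.
E' = (σ[h<=7](R) ⋈[h=b] T)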